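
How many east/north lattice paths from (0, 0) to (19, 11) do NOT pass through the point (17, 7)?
Number of paths = 49435740

Total paths from (0, 0) to (19, 11): C(30, 19) = 54627300. Paths through (17, 7): (paths (0, 0) → (17, 7)) × (paths (17, 7) → (19, 11)) = C(24, 17) · C(6, 2) = 346104 · 15 = 5191560. Avoidance count = 54627300 − 5191560 = 49435740.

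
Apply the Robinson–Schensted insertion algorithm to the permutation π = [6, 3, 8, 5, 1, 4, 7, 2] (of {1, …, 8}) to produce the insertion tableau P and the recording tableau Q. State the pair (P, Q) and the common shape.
P = [1, 2, 7] / [3, 4] / [5, 8] / [6];  Q = [1, 3, 7] / [2, 4] / [5, 6] / [8];  common shape = (3, 2, 2, 1)

Row-insert the values π_1, π_2, … into P one at a time, bumping the leftmost entry strictly greater than the inserted value down to the next row. The recording tableau Q records, in position (i, j), the step at which that cell was added to P.
  Insert 6 (step 1): P = [6];  Q = [1]
  Insert 3 (step 2): P = [3] / [6];  Q = [1] / [2]
  Insert 8 (step 3): P = [3, 8] / [6];  Q = [1, 3] / [2]
  Insert 5 (step 4): P = [3, 5] / [6, 8];  Q = [1, 3] / [2, 4]
  Insert 1 (step 5): P = [1, 5] / [3, 8] / [6];  Q = [1, 3] / [2, 4] / [5]
  Insert 4 (step 6): P = [1, 4] / [3, 5] / [6, 8];  Q = [1, 3] / [2, 4] / [5, 6]
  Insert 7 (step 7): P = [1, 4, 7] / [3, 5] / [6, 8];  Q = [1, 3, 7] / [2, 4] / [5, 6]
  Insert 2 (step 8): P = [1, 2, 7] / [3, 4] / [5, 8] / [6];  Q = [1, 3, 7] / [2, 4] / [5, 6] / [8]
Final shape: (3, 2, 2, 1).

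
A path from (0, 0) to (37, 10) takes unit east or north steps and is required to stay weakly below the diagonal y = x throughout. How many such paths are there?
Number of paths = 3815417606

By the reflection principle (André's argument), the number of monotone paths to (37, 10) with n ≤ m that never go above y = x is C(47, 37) − C(47, 38) = 5178066751 − 1362649145 = 3815417606.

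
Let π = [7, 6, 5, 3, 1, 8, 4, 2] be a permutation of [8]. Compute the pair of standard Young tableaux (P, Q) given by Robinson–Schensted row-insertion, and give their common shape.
P = [1, 2] / [3, 4] / [5, 8] / [6] / [7];  Q = [1, 6] / [2, 7] / [3, 8] / [4] / [5];  common shape = (2, 2, 2, 1, 1)

Row-insert the values π_1, π_2, … into P one at a time, bumping the leftmost entry strictly greater than the inserted value down to the next row. The recording tableau Q records, in position (i, j), the step at which that cell was added to P.
  Insert 7 (step 1): P = [7];  Q = [1]
  Insert 6 (step 2): P = [6] / [7];  Q = [1] / [2]
  Insert 5 (step 3): P = [5] / [6] / [7];  Q = [1] / [2] / [3]
  Insert 3 (step 4): P = [3] / [5] / [6] / [7];  Q = [1] / [2] / [3] / [4]
  Insert 1 (step 5): P = [1] / [3] / [5] / [6] / [7];  Q = [1] / [2] / [3] / [4] / [5]
  Insert 8 (step 6): P = [1, 8] / [3] / [5] / [6] / [7];  Q = [1, 6] / [2] / [3] / [4] / [5]
  Insert 4 (step 7): P = [1, 4] / [3, 8] / [5] / [6] / [7];  Q = [1, 6] / [2, 7] / [3] / [4] / [5]
  Insert 2 (step 8): P = [1, 2] / [3, 4] / [5, 8] / [6] / [7];  Q = [1, 6] / [2, 7] / [3, 8] / [4] / [5]
Final shape: (2, 2, 2, 1, 1).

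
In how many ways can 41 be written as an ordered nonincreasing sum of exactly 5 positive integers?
p(41, 5 parts) = 1226

Partitions of n into exactly k parts are in bijection with partitions of n − k into at most k parts (subtract 1 from each part). So p(41, exactly 5) = p(36, parts ≤ 5). Computing via the recurrence p(m, j) = p(m, j−1) + p(m−j, j) gives 1226.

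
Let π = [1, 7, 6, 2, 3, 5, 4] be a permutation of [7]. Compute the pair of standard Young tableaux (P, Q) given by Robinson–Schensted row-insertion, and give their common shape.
P = [1, 2, 3, 4] / [5] / [6] / [7];  Q = [1, 2, 5, 6] / [3] / [4] / [7];  common shape = (4, 1, 1, 1)

Row-insert the values π_1, π_2, … into P one at a time, bumping the leftmost entry strictly greater than the inserted value down to the next row. The recording tableau Q records, in position (i, j), the step at which that cell was added to P.
  Insert 1 (step 1): P = [1];  Q = [1]
  Insert 7 (step 2): P = [1, 7];  Q = [1, 2]
  Insert 6 (step 3): P = [1, 6] / [7];  Q = [1, 2] / [3]
  Insert 2 (step 4): P = [1, 2] / [6] / [7];  Q = [1, 2] / [3] / [4]
  Insert 3 (step 5): P = [1, 2, 3] / [6] / [7];  Q = [1, 2, 5] / [3] / [4]
  Insert 5 (step 6): P = [1, 2, 3, 5] / [6] / [7];  Q = [1, 2, 5, 6] / [3] / [4]
  Insert 4 (step 7): P = [1, 2, 3, 4] / [5] / [6] / [7];  Q = [1, 2, 5, 6] / [3] / [4] / [7]
Final shape: (4, 1, 1, 1).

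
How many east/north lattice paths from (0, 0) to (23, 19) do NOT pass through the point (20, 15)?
Number of paths = 333097300200

Total paths from (0, 0) to (23, 19): C(42, 23) = 446775310800. Paths through (20, 15): (paths (0, 0) → (20, 15)) × (paths (20, 15) → (23, 19)) = C(35, 20) · C(7, 3) = 3247943160 · 35 = 113678010600. Avoidance count = 446775310800 − 113678010600 = 333097300200.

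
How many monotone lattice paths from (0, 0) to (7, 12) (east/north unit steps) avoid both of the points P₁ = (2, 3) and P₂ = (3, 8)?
Number of paths = 23018

Inclusion–exclusion. Total paths: C(19, 7) = 50388. Through P₁: C(5, 2)·C(14, 5) = 20020. Through P₂: C(11, 3)·C(8, 4) = 11550. Since P₁ is strictly southwest of P₂, a monotone path through both must visit P₁ then P₂; paths through both = C(5, 2)·C(6, 1)·C(8, 4) = 4200. Avoid both = 50388 − 20020 − 11550 + 4200 = 23018.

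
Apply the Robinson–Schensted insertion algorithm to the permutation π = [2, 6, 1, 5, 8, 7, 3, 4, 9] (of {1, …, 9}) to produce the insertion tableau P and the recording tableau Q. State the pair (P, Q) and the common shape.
P = [1, 3, 4, 9] / [2, 5, 7] / [6, 8];  Q = [1, 2, 5, 9] / [3, 4, 6] / [7, 8];  common shape = (4, 3, 2)

Row-insert the values π_1, π_2, … into P one at a time, bumping the leftmost entry strictly greater than the inserted value down to the next row. The recording tableau Q records, in position (i, j), the step at which that cell was added to P.
  Insert 2 (step 1): P = [2];  Q = [1]
  Insert 6 (step 2): P = [2, 6];  Q = [1, 2]
  Insert 1 (step 3): P = [1, 6] / [2];  Q = [1, 2] / [3]
  Insert 5 (step 4): P = [1, 5] / [2, 6];  Q = [1, 2] / [3, 4]
  Insert 8 (step 5): P = [1, 5, 8] / [2, 6];  Q = [1, 2, 5] / [3, 4]
  Insert 7 (step 6): P = [1, 5, 7] / [2, 6, 8];  Q = [1, 2, 5] / [3, 4, 6]
  Insert 3 (step 7): P = [1, 3, 7] / [2, 5, 8] / [6];  Q = [1, 2, 5] / [3, 4, 6] / [7]
  Insert 4 (step 8): P = [1, 3, 4] / [2, 5, 7] / [6, 8];  Q = [1, 2, 5] / [3, 4, 6] / [7, 8]
  Insert 9 (step 9): P = [1, 3, 4, 9] / [2, 5, 7] / [6, 8];  Q = [1, 2, 5, 9] / [3, 4, 6] / [7, 8]
Final shape: (4, 3, 2).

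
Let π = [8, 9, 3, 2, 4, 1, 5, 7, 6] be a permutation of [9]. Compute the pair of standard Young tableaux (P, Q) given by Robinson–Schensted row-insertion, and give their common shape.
P = [1, 4, 5, 6] / [2, 7] / [3, 9] / [8];  Q = [1, 2, 7, 8] / [3, 5] / [4, 9] / [6];  common shape = (4, 2, 2, 1)

Row-insert the values π_1, π_2, … into P one at a time, bumping the leftmost entry strictly greater than the inserted value down to the next row. The recording tableau Q records, in position (i, j), the step at which that cell was added to P.
  Insert 8 (step 1): P = [8];  Q = [1]
  Insert 9 (step 2): P = [8, 9];  Q = [1, 2]
  Insert 3 (step 3): P = [3, 9] / [8];  Q = [1, 2] / [3]
  Insert 2 (step 4): P = [2, 9] / [3] / [8];  Q = [1, 2] / [3] / [4]
  Insert 4 (step 5): P = [2, 4] / [3, 9] / [8];  Q = [1, 2] / [3, 5] / [4]
  Insert 1 (step 6): P = [1, 4] / [2, 9] / [3] / [8];  Q = [1, 2] / [3, 5] / [4] / [6]
  Insert 5 (step 7): P = [1, 4, 5] / [2, 9] / [3] / [8];  Q = [1, 2, 7] / [3, 5] / [4] / [6]
  Insert 7 (step 8): P = [1, 4, 5, 7] / [2, 9] / [3] / [8];  Q = [1, 2, 7, 8] / [3, 5] / [4] / [6]
  Insert 6 (step 9): P = [1, 4, 5, 6] / [2, 7] / [3, 9] / [8];  Q = [1, 2, 7, 8] / [3, 5] / [4, 9] / [6]
Final shape: (4, 2, 2, 1).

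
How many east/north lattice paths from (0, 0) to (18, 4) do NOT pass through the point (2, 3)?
Number of paths = 7145

Total paths from (0, 0) to (18, 4): C(22, 18) = 7315. Paths through (2, 3): (paths (0, 0) → (2, 3)) × (paths (2, 3) → (18, 4)) = C(5, 2) · C(17, 16) = 10 · 17 = 170. Avoidance count = 7315 − 170 = 7145.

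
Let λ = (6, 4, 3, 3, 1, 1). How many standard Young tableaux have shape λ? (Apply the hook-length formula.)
# SYT of shape (6, 4, 3, 3, 1, 1) = 11277630

Hook-length formula: f^λ = n! / Π hook(c), product over all cells c of the Young diagram. For λ = (6, 4, 3, 3, 1, 1), n = 18 boxes. Hook lengths by row (left-to-right, top-to-bottom): [11, 8, 7, 4, 2, 1]; [8, 5, 4, 1]; [6, 3, 2]; [5, 2, 1]; [2]; [1]. Product of hooks = 567705600. So f^λ = 18! / 567705600 = 6402373705728000 / 567705600 = 11277630.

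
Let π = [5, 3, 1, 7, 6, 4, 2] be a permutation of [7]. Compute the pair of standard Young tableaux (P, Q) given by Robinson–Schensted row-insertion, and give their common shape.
P = [1, 2] / [3, 4] / [5, 6] / [7];  Q = [1, 4] / [2, 5] / [3, 6] / [7];  common shape = (2, 2, 2, 1)

Row-insert the values π_1, π_2, … into P one at a time, bumping the leftmost entry strictly greater than the inserted value down to the next row. The recording tableau Q records, in position (i, j), the step at which that cell was added to P.
  Insert 5 (step 1): P = [5];  Q = [1]
  Insert 3 (step 2): P = [3] / [5];  Q = [1] / [2]
  Insert 1 (step 3): P = [1] / [3] / [5];  Q = [1] / [2] / [3]
  Insert 7 (step 4): P = [1, 7] / [3] / [5];  Q = [1, 4] / [2] / [3]
  Insert 6 (step 5): P = [1, 6] / [3, 7] / [5];  Q = [1, 4] / [2, 5] / [3]
  Insert 4 (step 6): P = [1, 4] / [3, 6] / [5, 7];  Q = [1, 4] / [2, 5] / [3, 6]
  Insert 2 (step 7): P = [1, 2] / [3, 4] / [5, 6] / [7];  Q = [1, 4] / [2, 5] / [3, 6] / [7]
Final shape: (2, 2, 2, 1).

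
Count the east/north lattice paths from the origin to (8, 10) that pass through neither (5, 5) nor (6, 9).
Number of paths = 18411

Inclusion–exclusion. Total paths: C(18, 8) = 43758. Through P₁: C(10, 5)·C(8, 3) = 14112. Through P₂: C(15, 6)·C(3, 2) = 15015. Since P₁ is strictly southwest of P₂, a monotone path through both must visit P₁ then P₂; paths through both = C(10, 5)·C(5, 1)·C(3, 2) = 3780. Avoid both = 43758 − 14112 − 15015 + 3780 = 18411.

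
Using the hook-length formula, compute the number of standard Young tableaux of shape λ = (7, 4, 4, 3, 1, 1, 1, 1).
# SYT of shape (7, 4, 4, 3, 1, 1, 1, 1) = 2133931800

Hook-length formula: f^λ = n! / Π hook(c), product over all cells c of the Young diagram. For λ = (7, 4, 4, 3, 1, 1, 1, 1), n = 22 boxes. Hook lengths by row (left-to-right, top-to-bottom): [14, 9, 8, 6, 3, 2, 1]; [10, 5, 4, 2]; [9, 4, 3, 1]; [7, 2, 1]; [4]; [3]; [2]; [1]. Product of hooks = 526727577600. So f^λ = 22! / 526727577600 = 1124000727777607680000 / 526727577600 = 2133931800.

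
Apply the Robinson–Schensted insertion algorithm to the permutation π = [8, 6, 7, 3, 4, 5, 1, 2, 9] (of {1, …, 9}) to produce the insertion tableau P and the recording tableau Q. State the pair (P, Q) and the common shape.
P = [1, 2, 5, 9] / [3, 4] / [6, 7] / [8];  Q = [1, 3, 6, 9] / [2, 5] / [4, 8] / [7];  common shape = (4, 2, 2, 1)

Row-insert the values π_1, π_2, … into P one at a time, bumping the leftmost entry strictly greater than the inserted value down to the next row. The recording tableau Q records, in position (i, j), the step at which that cell was added to P.
  Insert 8 (step 1): P = [8];  Q = [1]
  Insert 6 (step 2): P = [6] / [8];  Q = [1] / [2]
  Insert 7 (step 3): P = [6, 7] / [8];  Q = [1, 3] / [2]
  Insert 3 (step 4): P = [3, 7] / [6] / [8];  Q = [1, 3] / [2] / [4]
  Insert 4 (step 5): P = [3, 4] / [6, 7] / [8];  Q = [1, 3] / [2, 5] / [4]
  Insert 5 (step 6): P = [3, 4, 5] / [6, 7] / [8];  Q = [1, 3, 6] / [2, 5] / [4]
  Insert 1 (step 7): P = [1, 4, 5] / [3, 7] / [6] / [8];  Q = [1, 3, 6] / [2, 5] / [4] / [7]
  Insert 2 (step 8): P = [1, 2, 5] / [3, 4] / [6, 7] / [8];  Q = [1, 3, 6] / [2, 5] / [4, 8] / [7]
  Insert 9 (step 9): P = [1, 2, 5, 9] / [3, 4] / [6, 7] / [8];  Q = [1, 3, 6, 9] / [2, 5] / [4, 8] / [7]
Final shape: (4, 2, 2, 1).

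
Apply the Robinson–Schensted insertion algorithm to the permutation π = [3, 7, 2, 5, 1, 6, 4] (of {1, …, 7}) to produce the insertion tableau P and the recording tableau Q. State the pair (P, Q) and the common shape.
P = [1, 4, 6] / [2, 5] / [3, 7];  Q = [1, 2, 6] / [3, 4] / [5, 7];  common shape = (3, 2, 2)

Row-insert the values π_1, π_2, … into P one at a time, bumping the leftmost entry strictly greater than the inserted value down to the next row. The recording tableau Q records, in position (i, j), the step at which that cell was added to P.
  Insert 3 (step 1): P = [3];  Q = [1]
  Insert 7 (step 2): P = [3, 7];  Q = [1, 2]
  Insert 2 (step 3): P = [2, 7] / [3];  Q = [1, 2] / [3]
  Insert 5 (step 4): P = [2, 5] / [3, 7];  Q = [1, 2] / [3, 4]
  Insert 1 (step 5): P = [1, 5] / [2, 7] / [3];  Q = [1, 2] / [3, 4] / [5]
  Insert 6 (step 6): P = [1, 5, 6] / [2, 7] / [3];  Q = [1, 2, 6] / [3, 4] / [5]
  Insert 4 (step 7): P = [1, 4, 6] / [2, 5] / [3, 7];  Q = [1, 2, 6] / [3, 4] / [5, 7]
Final shape: (3, 2, 2).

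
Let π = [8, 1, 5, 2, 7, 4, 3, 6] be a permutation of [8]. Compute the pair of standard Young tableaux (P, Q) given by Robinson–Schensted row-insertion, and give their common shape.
P = [1, 2, 3, 6] / [4, 7] / [5] / [8];  Q = [1, 3, 5, 8] / [2, 6] / [4] / [7];  common shape = (4, 2, 1, 1)

Row-insert the values π_1, π_2, … into P one at a time, bumping the leftmost entry strictly greater than the inserted value down to the next row. The recording tableau Q records, in position (i, j), the step at which that cell was added to P.
  Insert 8 (step 1): P = [8];  Q = [1]
  Insert 1 (step 2): P = [1] / [8];  Q = [1] / [2]
  Insert 5 (step 3): P = [1, 5] / [8];  Q = [1, 3] / [2]
  Insert 2 (step 4): P = [1, 2] / [5] / [8];  Q = [1, 3] / [2] / [4]
  Insert 7 (step 5): P = [1, 2, 7] / [5] / [8];  Q = [1, 3, 5] / [2] / [4]
  Insert 4 (step 6): P = [1, 2, 4] / [5, 7] / [8];  Q = [1, 3, 5] / [2, 6] / [4]
  Insert 3 (step 7): P = [1, 2, 3] / [4, 7] / [5] / [8];  Q = [1, 3, 5] / [2, 6] / [4] / [7]
  Insert 6 (step 8): P = [1, 2, 3, 6] / [4, 7] / [5] / [8];  Q = [1, 3, 5, 8] / [2, 6] / [4] / [7]
Final shape: (4, 2, 1, 1).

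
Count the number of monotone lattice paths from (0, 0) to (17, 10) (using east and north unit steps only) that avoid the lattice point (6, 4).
Number of paths = 5837325

Total paths from (0, 0) to (17, 10): C(27, 17) = 8436285. Paths through (6, 4): (paths (0, 0) → (6, 4)) × (paths (6, 4) → (17, 10)) = C(10, 6) · C(17, 11) = 210 · 12376 = 2598960. Avoidance count = 8436285 − 2598960 = 5837325.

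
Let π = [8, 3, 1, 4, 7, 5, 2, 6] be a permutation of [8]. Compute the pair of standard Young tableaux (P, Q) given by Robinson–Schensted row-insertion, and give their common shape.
P = [1, 2, 5, 6] / [3, 4] / [7] / [8];  Q = [1, 4, 5, 8] / [2, 6] / [3] / [7];  common shape = (4, 2, 1, 1)

Row-insert the values π_1, π_2, … into P one at a time, bumping the leftmost entry strictly greater than the inserted value down to the next row. The recording tableau Q records, in position (i, j), the step at which that cell was added to P.
  Insert 8 (step 1): P = [8];  Q = [1]
  Insert 3 (step 2): P = [3] / [8];  Q = [1] / [2]
  Insert 1 (step 3): P = [1] / [3] / [8];  Q = [1] / [2] / [3]
  Insert 4 (step 4): P = [1, 4] / [3] / [8];  Q = [1, 4] / [2] / [3]
  Insert 7 (step 5): P = [1, 4, 7] / [3] / [8];  Q = [1, 4, 5] / [2] / [3]
  Insert 5 (step 6): P = [1, 4, 5] / [3, 7] / [8];  Q = [1, 4, 5] / [2, 6] / [3]
  Insert 2 (step 7): P = [1, 2, 5] / [3, 4] / [7] / [8];  Q = [1, 4, 5] / [2, 6] / [3] / [7]
  Insert 6 (step 8): P = [1, 2, 5, 6] / [3, 4] / [7] / [8];  Q = [1, 4, 5, 8] / [2, 6] / [3] / [7]
Final shape: (4, 2, 1, 1).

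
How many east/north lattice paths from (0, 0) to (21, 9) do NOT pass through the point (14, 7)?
Number of paths = 10121070

Total paths from (0, 0) to (21, 9): C(30, 21) = 14307150. Paths through (14, 7): (paths (0, 0) → (14, 7)) × (paths (14, 7) → (21, 9)) = C(21, 14) · C(9, 7) = 116280 · 36 = 4186080. Avoidance count = 14307150 − 4186080 = 10121070.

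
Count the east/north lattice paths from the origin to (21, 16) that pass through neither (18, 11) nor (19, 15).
Number of paths = 5889383220

Inclusion–exclusion. Total paths: C(37, 21) = 12875774670. Through P₁: C(29, 18)·C(8, 3) = 1937448240. Through P₂: C(34, 19)·C(3, 2) = 5567902560. Since P₁ is strictly southwest of P₂, a monotone path through both must visit P₁ then P₂; paths through both = C(29, 18)·C(5, 1)·C(3, 2) = 518959350. Avoid both = 12875774670 − 1937448240 − 5567902560 + 518959350 = 5889383220.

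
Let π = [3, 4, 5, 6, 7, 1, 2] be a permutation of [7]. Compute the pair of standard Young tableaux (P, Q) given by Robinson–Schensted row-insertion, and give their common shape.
P = [1, 2, 5, 6, 7] / [3, 4];  Q = [1, 2, 3, 4, 5] / [6, 7];  common shape = (5, 2)

Row-insert the values π_1, π_2, … into P one at a time, bumping the leftmost entry strictly greater than the inserted value down to the next row. The recording tableau Q records, in position (i, j), the step at which that cell was added to P.
  Insert 3 (step 1): P = [3];  Q = [1]
  Insert 4 (step 2): P = [3, 4];  Q = [1, 2]
  Insert 5 (step 3): P = [3, 4, 5];  Q = [1, 2, 3]
  Insert 6 (step 4): P = [3, 4, 5, 6];  Q = [1, 2, 3, 4]
  Insert 7 (step 5): P = [3, 4, 5, 6, 7];  Q = [1, 2, 3, 4, 5]
  Insert 1 (step 6): P = [1, 4, 5, 6, 7] / [3];  Q = [1, 2, 3, 4, 5] / [6]
  Insert 2 (step 7): P = [1, 2, 5, 6, 7] / [3, 4];  Q = [1, 2, 3, 4, 5] / [6, 7]
Final shape: (5, 2).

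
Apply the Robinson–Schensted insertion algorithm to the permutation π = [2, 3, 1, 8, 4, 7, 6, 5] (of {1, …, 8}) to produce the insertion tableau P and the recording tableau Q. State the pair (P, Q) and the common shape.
P = [1, 3, 4, 5] / [2, 6] / [7] / [8];  Q = [1, 2, 4, 6] / [3, 5] / [7] / [8];  common shape = (4, 2, 1, 1)

Row-insert the values π_1, π_2, … into P one at a time, bumping the leftmost entry strictly greater than the inserted value down to the next row. The recording tableau Q records, in position (i, j), the step at which that cell was added to P.
  Insert 2 (step 1): P = [2];  Q = [1]
  Insert 3 (step 2): P = [2, 3];  Q = [1, 2]
  Insert 1 (step 3): P = [1, 3] / [2];  Q = [1, 2] / [3]
  Insert 8 (step 4): P = [1, 3, 8] / [2];  Q = [1, 2, 4] / [3]
  Insert 4 (step 5): P = [1, 3, 4] / [2, 8];  Q = [1, 2, 4] / [3, 5]
  Insert 7 (step 6): P = [1, 3, 4, 7] / [2, 8];  Q = [1, 2, 4, 6] / [3, 5]
  Insert 6 (step 7): P = [1, 3, 4, 6] / [2, 7] / [8];  Q = [1, 2, 4, 6] / [3, 5] / [7]
  Insert 5 (step 8): P = [1, 3, 4, 5] / [2, 6] / [7] / [8];  Q = [1, 2, 4, 6] / [3, 5] / [7] / [8]
Final shape: (4, 2, 1, 1).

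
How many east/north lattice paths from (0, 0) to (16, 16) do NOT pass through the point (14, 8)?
Number of paths = 586690740

Total paths from (0, 0) to (16, 16): C(32, 16) = 601080390. Paths through (14, 8): (paths (0, 0) → (14, 8)) × (paths (14, 8) → (16, 16)) = C(22, 14) · C(10, 2) = 319770 · 45 = 14389650. Avoidance count = 601080390 − 14389650 = 586690740.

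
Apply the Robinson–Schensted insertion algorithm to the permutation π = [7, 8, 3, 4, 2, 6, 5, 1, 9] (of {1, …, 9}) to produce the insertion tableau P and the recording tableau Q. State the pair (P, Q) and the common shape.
P = [1, 4, 5, 9] / [2, 6] / [3, 8] / [7];  Q = [1, 2, 6, 9] / [3, 4] / [5, 7] / [8];  common shape = (4, 2, 2, 1)

Row-insert the values π_1, π_2, … into P one at a time, bumping the leftmost entry strictly greater than the inserted value down to the next row. The recording tableau Q records, in position (i, j), the step at which that cell was added to P.
  Insert 7 (step 1): P = [7];  Q = [1]
  Insert 8 (step 2): P = [7, 8];  Q = [1, 2]
  Insert 3 (step 3): P = [3, 8] / [7];  Q = [1, 2] / [3]
  Insert 4 (step 4): P = [3, 4] / [7, 8];  Q = [1, 2] / [3, 4]
  Insert 2 (step 5): P = [2, 4] / [3, 8] / [7];  Q = [1, 2] / [3, 4] / [5]
  Insert 6 (step 6): P = [2, 4, 6] / [3, 8] / [7];  Q = [1, 2, 6] / [3, 4] / [5]
  Insert 5 (step 7): P = [2, 4, 5] / [3, 6] / [7, 8];  Q = [1, 2, 6] / [3, 4] / [5, 7]
  Insert 1 (step 8): P = [1, 4, 5] / [2, 6] / [3, 8] / [7];  Q = [1, 2, 6] / [3, 4] / [5, 7] / [8]
  Insert 9 (step 9): P = [1, 4, 5, 9] / [2, 6] / [3, 8] / [7];  Q = [1, 2, 6, 9] / [3, 4] / [5, 7] / [8]
Final shape: (4, 2, 2, 1).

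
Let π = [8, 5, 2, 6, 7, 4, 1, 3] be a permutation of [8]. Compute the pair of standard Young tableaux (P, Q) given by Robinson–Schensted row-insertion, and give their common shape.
P = [1, 3, 7] / [2, 4] / [5, 6] / [8];  Q = [1, 4, 5] / [2, 6] / [3, 8] / [7];  common shape = (3, 2, 2, 1)

Row-insert the values π_1, π_2, … into P one at a time, bumping the leftmost entry strictly greater than the inserted value down to the next row. The recording tableau Q records, in position (i, j), the step at which that cell was added to P.
  Insert 8 (step 1): P = [8];  Q = [1]
  Insert 5 (step 2): P = [5] / [8];  Q = [1] / [2]
  Insert 2 (step 3): P = [2] / [5] / [8];  Q = [1] / [2] / [3]
  Insert 6 (step 4): P = [2, 6] / [5] / [8];  Q = [1, 4] / [2] / [3]
  Insert 7 (step 5): P = [2, 6, 7] / [5] / [8];  Q = [1, 4, 5] / [2] / [3]
  Insert 4 (step 6): P = [2, 4, 7] / [5, 6] / [8];  Q = [1, 4, 5] / [2, 6] / [3]
  Insert 1 (step 7): P = [1, 4, 7] / [2, 6] / [5] / [8];  Q = [1, 4, 5] / [2, 6] / [3] / [7]
  Insert 3 (step 8): P = [1, 3, 7] / [2, 4] / [5, 6] / [8];  Q = [1, 4, 5] / [2, 6] / [3, 8] / [7]
Final shape: (3, 2, 2, 1).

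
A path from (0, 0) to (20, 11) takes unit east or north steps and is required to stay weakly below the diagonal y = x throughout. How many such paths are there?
Number of paths = 40320150

By the reflection principle (André's argument), the number of monotone paths to (20, 11) with n ≤ m that never go above y = x is C(31, 20) − C(31, 21) = 84672315 − 44352165 = 40320150.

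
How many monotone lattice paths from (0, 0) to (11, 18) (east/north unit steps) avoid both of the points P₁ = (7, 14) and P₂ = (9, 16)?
Number of paths = 18385920

Inclusion–exclusion. Total paths: C(29, 11) = 34597290. Through P₁: C(21, 7)·C(8, 4) = 8139600. Through P₂: C(25, 9)·C(4, 2) = 12257850. Since P₁ is strictly southwest of P₂, a monotone path through both must visit P₁ then P₂; paths through both = C(21, 7)·C(4, 2)·C(4, 2) = 4186080. Avoid both = 34597290 − 8139600 − 12257850 + 4186080 = 18385920.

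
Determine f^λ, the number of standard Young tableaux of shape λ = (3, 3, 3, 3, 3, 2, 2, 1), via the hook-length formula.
# SYT of shape (3, 3, 3, 3, 3, 2, 2, 1) = 4157010

Hook-length formula: f^λ = n! / Π hook(c), product over all cells c of the Young diagram. For λ = (3, 3, 3, 3, 3, 2, 2, 1), n = 20 boxes. Hook lengths by row (left-to-right, top-to-bottom): [10, 8, 5]; [9, 7, 4]; [8, 6, 3]; [7, 5, 2]; [6, 4, 1]; [4, 2]; [3, 1]; [1]. Product of hooks = 585252864000. So f^λ = 20! / 585252864000 = 2432902008176640000 / 585252864000 = 4157010.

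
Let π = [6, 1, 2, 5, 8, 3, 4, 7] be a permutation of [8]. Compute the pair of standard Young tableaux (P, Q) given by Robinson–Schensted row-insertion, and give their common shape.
P = [1, 2, 3, 4, 7] / [5, 8] / [6];  Q = [1, 3, 4, 5, 8] / [2, 7] / [6];  common shape = (5, 2, 1)

Row-insert the values π_1, π_2, … into P one at a time, bumping the leftmost entry strictly greater than the inserted value down to the next row. The recording tableau Q records, in position (i, j), the step at which that cell was added to P.
  Insert 6 (step 1): P = [6];  Q = [1]
  Insert 1 (step 2): P = [1] / [6];  Q = [1] / [2]
  Insert 2 (step 3): P = [1, 2] / [6];  Q = [1, 3] / [2]
  Insert 5 (step 4): P = [1, 2, 5] / [6];  Q = [1, 3, 4] / [2]
  Insert 8 (step 5): P = [1, 2, 5, 8] / [6];  Q = [1, 3, 4, 5] / [2]
  Insert 3 (step 6): P = [1, 2, 3, 8] / [5] / [6];  Q = [1, 3, 4, 5] / [2] / [6]
  Insert 4 (step 7): P = [1, 2, 3, 4] / [5, 8] / [6];  Q = [1, 3, 4, 5] / [2, 7] / [6]
  Insert 7 (step 8): P = [1, 2, 3, 4, 7] / [5, 8] / [6];  Q = [1, 3, 4, 5, 8] / [2, 7] / [6]
Final shape: (5, 2, 1).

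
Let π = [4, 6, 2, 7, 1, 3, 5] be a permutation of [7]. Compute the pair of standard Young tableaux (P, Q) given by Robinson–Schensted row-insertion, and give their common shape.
P = [1, 3, 5] / [2, 6, 7] / [4];  Q = [1, 2, 4] / [3, 6, 7] / [5];  common shape = (3, 3, 1)

Row-insert the values π_1, π_2, … into P one at a time, bumping the leftmost entry strictly greater than the inserted value down to the next row. The recording tableau Q records, in position (i, j), the step at which that cell was added to P.
  Insert 4 (step 1): P = [4];  Q = [1]
  Insert 6 (step 2): P = [4, 6];  Q = [1, 2]
  Insert 2 (step 3): P = [2, 6] / [4];  Q = [1, 2] / [3]
  Insert 7 (step 4): P = [2, 6, 7] / [4];  Q = [1, 2, 4] / [3]
  Insert 1 (step 5): P = [1, 6, 7] / [2] / [4];  Q = [1, 2, 4] / [3] / [5]
  Insert 3 (step 6): P = [1, 3, 7] / [2, 6] / [4];  Q = [1, 2, 4] / [3, 6] / [5]
  Insert 5 (step 7): P = [1, 3, 5] / [2, 6, 7] / [4];  Q = [1, 2, 4] / [3, 6, 7] / [5]
Final shape: (3, 3, 1).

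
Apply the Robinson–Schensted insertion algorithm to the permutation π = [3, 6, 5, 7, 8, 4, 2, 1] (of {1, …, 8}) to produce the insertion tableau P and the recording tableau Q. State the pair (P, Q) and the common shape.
P = [1, 4, 7, 8] / [2] / [3] / [5] / [6];  Q = [1, 2, 4, 5] / [3] / [6] / [7] / [8];  common shape = (4, 1, 1, 1, 1)

Row-insert the values π_1, π_2, … into P one at a time, bumping the leftmost entry strictly greater than the inserted value down to the next row. The recording tableau Q records, in position (i, j), the step at which that cell was added to P.
  Insert 3 (step 1): P = [3];  Q = [1]
  Insert 6 (step 2): P = [3, 6];  Q = [1, 2]
  Insert 5 (step 3): P = [3, 5] / [6];  Q = [1, 2] / [3]
  Insert 7 (step 4): P = [3, 5, 7] / [6];  Q = [1, 2, 4] / [3]
  Insert 8 (step 5): P = [3, 5, 7, 8] / [6];  Q = [1, 2, 4, 5] / [3]
  Insert 4 (step 6): P = [3, 4, 7, 8] / [5] / [6];  Q = [1, 2, 4, 5] / [3] / [6]
  Insert 2 (step 7): P = [2, 4, 7, 8] / [3] / [5] / [6];  Q = [1, 2, 4, 5] / [3] / [6] / [7]
  Insert 1 (step 8): P = [1, 4, 7, 8] / [2] / [3] / [5] / [6];  Q = [1, 2, 4, 5] / [3] / [6] / [7] / [8]
Final shape: (4, 1, 1, 1, 1).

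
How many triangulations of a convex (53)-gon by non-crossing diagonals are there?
C_51 = 7684785670514316385230816156

These polygon triangulations are counted by the Catalan number C_n = (1/(n + 1)) · C(2n, n). For n = 51: C_51 = (1/52) · C(102, 51) = 399608854866744452032002440112/52 = 7684785670514316385230816156.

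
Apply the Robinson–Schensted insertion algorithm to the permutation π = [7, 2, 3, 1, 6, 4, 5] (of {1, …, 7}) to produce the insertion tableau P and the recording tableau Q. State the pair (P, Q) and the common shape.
P = [1, 3, 4, 5] / [2, 6] / [7];  Q = [1, 3, 5, 7] / [2, 6] / [4];  common shape = (4, 2, 1)

Row-insert the values π_1, π_2, … into P one at a time, bumping the leftmost entry strictly greater than the inserted value down to the next row. The recording tableau Q records, in position (i, j), the step at which that cell was added to P.
  Insert 7 (step 1): P = [7];  Q = [1]
  Insert 2 (step 2): P = [2] / [7];  Q = [1] / [2]
  Insert 3 (step 3): P = [2, 3] / [7];  Q = [1, 3] / [2]
  Insert 1 (step 4): P = [1, 3] / [2] / [7];  Q = [1, 3] / [2] / [4]
  Insert 6 (step 5): P = [1, 3, 6] / [2] / [7];  Q = [1, 3, 5] / [2] / [4]
  Insert 4 (step 6): P = [1, 3, 4] / [2, 6] / [7];  Q = [1, 3, 5] / [2, 6] / [4]
  Insert 5 (step 7): P = [1, 3, 4, 5] / [2, 6] / [7];  Q = [1, 3, 5, 7] / [2, 6] / [4]
Final shape: (4, 2, 1).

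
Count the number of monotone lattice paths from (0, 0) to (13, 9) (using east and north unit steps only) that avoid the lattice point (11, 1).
Number of paths = 496880

Total paths from (0, 0) to (13, 9): C(22, 13) = 497420. Paths through (11, 1): (paths (0, 0) → (11, 1)) × (paths (11, 1) → (13, 9)) = C(12, 11) · C(10, 2) = 12 · 45 = 540. Avoidance count = 497420 − 540 = 496880.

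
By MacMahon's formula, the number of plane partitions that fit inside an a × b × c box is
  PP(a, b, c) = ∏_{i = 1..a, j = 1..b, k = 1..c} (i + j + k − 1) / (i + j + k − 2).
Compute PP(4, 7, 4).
PP(4, 7, 4) = 44537922

Evaluate the triple product over i = 1..4, j = 1..7, k = 1..4. The factors are (2/1) · (3/2) · (4/3) · (5/4) · (3/2) · (4/3) · (5/4) · (6/5) · … (112 factors total). The numerators and denominators telescope so the product is an integer; carrying out the multiplication exactly gives PP(4, 7, 4) = 44537922.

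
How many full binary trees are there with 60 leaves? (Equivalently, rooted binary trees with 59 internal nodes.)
C_59 = 405944995127576985730643443367112

These full binary trees are counted by the Catalan number C_n = (1/(n + 1)) · C(2n, n). For n = 59: C_59 = (1/60) · C(118, 59) = 24356699707654619143838606602026720/60 = 405944995127576985730643443367112.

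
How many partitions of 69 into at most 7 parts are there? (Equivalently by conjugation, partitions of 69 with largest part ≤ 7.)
p(69, parts ≤ 7) = 87816

Use the recurrence p(n, m) = p(n, m−1) + p(n−m, m): either the largest part is < m (count p(n, m−1)) or the largest part is exactly m (remove one copy of m, count p(n−m, m)). With p(0, ·) = 1 this gives p(69, parts ≤ 7) = 87816. (By conjugating Young diagrams, this also counts partitions of 69 into at most 7 parts.)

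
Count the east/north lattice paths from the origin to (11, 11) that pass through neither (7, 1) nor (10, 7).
Number of paths = 603544

Inclusion–exclusion. Total paths: C(22, 11) = 705432. Through P₁: C(8, 7)·C(14, 4) = 8008. Through P₂: C(17, 10)·C(5, 1) = 97240. Since P₁ is strictly southwest of P₂, a monotone path through both must visit P₁ then P₂; paths through both = C(8, 7)·C(9, 3)·C(5, 1) = 3360. Avoid both = 705432 − 8008 − 97240 + 3360 = 603544.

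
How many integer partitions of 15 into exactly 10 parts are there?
p(15, 10 parts) = 7

Partitions of n into exactly k parts ↔ partitions of n − k into at most k parts (subtract 1 from each part). For n = 15, k = 10, the partitions are: 6+1+1+1+1+1+1+1+1+1, 5+2+1+1+1+1+1+1+1+1, 4+3+1+1+1+1+1+1+1+1, 4+2+2+1+1+1+1+1+1+1, 3+3+2+1+1+1+1+1+1+1, 3+2+2+2+1+1+1+1+1+1, 2+2+2+2+2+1+1+1+1+1. Count = 7.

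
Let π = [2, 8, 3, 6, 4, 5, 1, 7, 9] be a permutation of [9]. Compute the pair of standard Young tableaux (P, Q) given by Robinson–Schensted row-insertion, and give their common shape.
P = [1, 3, 4, 5, 7, 9] / [2] / [6] / [8];  Q = [1, 2, 4, 6, 8, 9] / [3] / [5] / [7];  common shape = (6, 1, 1, 1)

Row-insert the values π_1, π_2, … into P one at a time, bumping the leftmost entry strictly greater than the inserted value down to the next row. The recording tableau Q records, in position (i, j), the step at which that cell was added to P.
  Insert 2 (step 1): P = [2];  Q = [1]
  Insert 8 (step 2): P = [2, 8];  Q = [1, 2]
  Insert 3 (step 3): P = [2, 3] / [8];  Q = [1, 2] / [3]
  Insert 6 (step 4): P = [2, 3, 6] / [8];  Q = [1, 2, 4] / [3]
  Insert 4 (step 5): P = [2, 3, 4] / [6] / [8];  Q = [1, 2, 4] / [3] / [5]
  Insert 5 (step 6): P = [2, 3, 4, 5] / [6] / [8];  Q = [1, 2, 4, 6] / [3] / [5]
  Insert 1 (step 7): P = [1, 3, 4, 5] / [2] / [6] / [8];  Q = [1, 2, 4, 6] / [3] / [5] / [7]
  Insert 7 (step 8): P = [1, 3, 4, 5, 7] / [2] / [6] / [8];  Q = [1, 2, 4, 6, 8] / [3] / [5] / [7]
  Insert 9 (step 9): P = [1, 3, 4, 5, 7, 9] / [2] / [6] / [8];  Q = [1, 2, 4, 6, 8, 9] / [3] / [5] / [7]
Final shape: (6, 1, 1, 1).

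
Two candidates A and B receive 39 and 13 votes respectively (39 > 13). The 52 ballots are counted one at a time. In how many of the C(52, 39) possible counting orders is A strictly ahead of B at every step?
Strict-lead orderings = 317506779800

Total orderings of the 52 votes with 39 for A: C(52, 39) = 635013559600. By the Bertrand ballot formula (Cycle Lemma / reflection principle), the number of orderings in which A is strictly ahead of B throughout is (p − q)/(p + q) · C(p + q, p) = (39 − 13)/(39 + 13) · 635013559600 = 317506779800.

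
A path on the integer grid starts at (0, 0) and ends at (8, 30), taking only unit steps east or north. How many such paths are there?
Number of paths = 48903492

A monotone lattice path from (0, 0) to (8, 30) consists of 8 east steps and 30 north steps in some order, so it is determined by which 8 of the 38 steps are east. The count is C(38, 8) = 48903492.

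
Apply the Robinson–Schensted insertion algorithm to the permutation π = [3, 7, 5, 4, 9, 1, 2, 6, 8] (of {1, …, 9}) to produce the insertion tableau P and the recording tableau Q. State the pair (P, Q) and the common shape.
P = [1, 2, 6, 8] / [3, 4, 9] / [5] / [7];  Q = [1, 2, 5, 9] / [3, 7, 8] / [4] / [6];  common shape = (4, 3, 1, 1)

Row-insert the values π_1, π_2, … into P one at a time, bumping the leftmost entry strictly greater than the inserted value down to the next row. The recording tableau Q records, in position (i, j), the step at which that cell was added to P.
  Insert 3 (step 1): P = [3];  Q = [1]
  Insert 7 (step 2): P = [3, 7];  Q = [1, 2]
  Insert 5 (step 3): P = [3, 5] / [7];  Q = [1, 2] / [3]
  Insert 4 (step 4): P = [3, 4] / [5] / [7];  Q = [1, 2] / [3] / [4]
  Insert 9 (step 5): P = [3, 4, 9] / [5] / [7];  Q = [1, 2, 5] / [3] / [4]
  Insert 1 (step 6): P = [1, 4, 9] / [3] / [5] / [7];  Q = [1, 2, 5] / [3] / [4] / [6]
  Insert 2 (step 7): P = [1, 2, 9] / [3, 4] / [5] / [7];  Q = [1, 2, 5] / [3, 7] / [4] / [6]
  Insert 6 (step 8): P = [1, 2, 6] / [3, 4, 9] / [5] / [7];  Q = [1, 2, 5] / [3, 7, 8] / [4] / [6]
  Insert 8 (step 9): P = [1, 2, 6, 8] / [3, 4, 9] / [5] / [7];  Q = [1, 2, 5, 9] / [3, 7, 8] / [4] / [6]
Final shape: (4, 3, 1, 1).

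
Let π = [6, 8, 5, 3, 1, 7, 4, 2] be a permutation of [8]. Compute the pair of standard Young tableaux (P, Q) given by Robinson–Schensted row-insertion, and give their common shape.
P = [1, 2] / [3, 4] / [5, 7] / [6, 8];  Q = [1, 2] / [3, 6] / [4, 7] / [5, 8];  common shape = (2, 2, 2, 2)

Row-insert the values π_1, π_2, … into P one at a time, bumping the leftmost entry strictly greater than the inserted value down to the next row. The recording tableau Q records, in position (i, j), the step at which that cell was added to P.
  Insert 6 (step 1): P = [6];  Q = [1]
  Insert 8 (step 2): P = [6, 8];  Q = [1, 2]
  Insert 5 (step 3): P = [5, 8] / [6];  Q = [1, 2] / [3]
  Insert 3 (step 4): P = [3, 8] / [5] / [6];  Q = [1, 2] / [3] / [4]
  Insert 1 (step 5): P = [1, 8] / [3] / [5] / [6];  Q = [1, 2] / [3] / [4] / [5]
  Insert 7 (step 6): P = [1, 7] / [3, 8] / [5] / [6];  Q = [1, 2] / [3, 6] / [4] / [5]
  Insert 4 (step 7): P = [1, 4] / [3, 7] / [5, 8] / [6];  Q = [1, 2] / [3, 6] / [4, 7] / [5]
  Insert 2 (step 8): P = [1, 2] / [3, 4] / [5, 7] / [6, 8];  Q = [1, 2] / [3, 6] / [4, 7] / [5, 8]
Final shape: (2, 2, 2, 2).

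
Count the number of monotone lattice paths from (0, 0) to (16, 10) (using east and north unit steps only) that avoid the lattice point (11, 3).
Number of paths = 5023447

Total paths from (0, 0) to (16, 10): C(26, 16) = 5311735. Paths through (11, 3): (paths (0, 0) → (11, 3)) × (paths (11, 3) → (16, 10)) = C(14, 11) · C(12, 5) = 364 · 792 = 288288. Avoidance count = 5311735 − 288288 = 5023447.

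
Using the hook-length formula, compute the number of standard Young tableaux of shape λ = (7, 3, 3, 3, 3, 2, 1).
# SYT of shape (7, 3, 3, 3, 3, 2, 1) = 835665600

Hook-length formula: f^λ = n! / Π hook(c), product over all cells c of the Young diagram. For λ = (7, 3, 3, 3, 3, 2, 1), n = 22 boxes. Hook lengths by row (left-to-right, top-to-bottom): [13, 11, 9, 4, 3, 2, 1]; [8, 6, 4]; [7, 5, 3]; [6, 4, 2]; [5, 3, 1]; [3, 1]; [1]. Product of hooks = 1345036492800. So f^λ = 22! / 1345036492800 = 1124000727777607680000 / 1345036492800 = 835665600.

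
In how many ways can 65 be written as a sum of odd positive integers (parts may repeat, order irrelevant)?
p_odd(65) = 18200

Enumerate partitions using only odd parts via the recurrence o(n, m) = o(n, m−2) + o(n−m, m) over odd m, starting from the largest odd part ≤ n. This gives p_odd(65) = 18200. (Euler's theorem: equals the count of distinct-part partitions.)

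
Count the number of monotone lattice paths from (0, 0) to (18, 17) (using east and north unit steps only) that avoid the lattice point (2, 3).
Number of paths = 3083340900

Total paths from (0, 0) to (18, 17): C(35, 18) = 4537567650. Paths through (2, 3): (paths (0, 0) → (2, 3)) × (paths (2, 3) → (18, 17)) = C(5, 2) · C(30, 16) = 10 · 145422675 = 1454226750. Avoidance count = 4537567650 − 1454226750 = 3083340900.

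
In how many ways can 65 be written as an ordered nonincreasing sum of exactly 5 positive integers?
p(65, 5 parts) = 7166

Partitions of n into exactly k parts are in bijection with partitions of n − k into at most k parts (subtract 1 from each part). So p(65, exactly 5) = p(60, parts ≤ 5). Computing via the recurrence p(m, j) = p(m, j−1) + p(m−j, j) gives 7166.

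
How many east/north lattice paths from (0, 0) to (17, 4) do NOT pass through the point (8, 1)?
Number of paths = 4005

Total paths from (0, 0) to (17, 4): C(21, 17) = 5985. Paths through (8, 1): (paths (0, 0) → (8, 1)) × (paths (8, 1) → (17, 4)) = C(9, 8) · C(12, 9) = 9 · 220 = 1980. Avoidance count = 5985 − 1980 = 4005.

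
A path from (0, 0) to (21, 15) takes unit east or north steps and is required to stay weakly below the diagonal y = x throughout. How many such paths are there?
Number of paths = 1771605360

By the reflection principle (André's argument), the number of monotone paths to (21, 15) with n ≤ m that never go above y = x is C(36, 21) − C(36, 22) = 5567902560 − 3796297200 = 1771605360.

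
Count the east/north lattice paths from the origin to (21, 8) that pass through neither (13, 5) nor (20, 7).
Number of paths = 1719261

Inclusion–exclusion. Total paths: C(29, 21) = 4292145. Through P₁: C(18, 13)·C(11, 8) = 1413720. Through P₂: C(27, 20)·C(2, 1) = 1776060. Since P₁ is strictly southwest of P₂, a monotone path through both must visit P₁ then P₂; paths through both = C(18, 13)·C(9, 7)·C(2, 1) = 616896. Avoid both = 4292145 − 1413720 − 1776060 + 616896 = 1719261.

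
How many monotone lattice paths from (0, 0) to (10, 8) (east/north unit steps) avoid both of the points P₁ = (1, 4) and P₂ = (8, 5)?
Number of paths = 27713

Inclusion–exclusion. Total paths: C(18, 10) = 43758. Through P₁: C(5, 1)·C(13, 9) = 3575. Through P₂: C(13, 8)·C(5, 2) = 12870. Since P₁ is strictly southwest of P₂, a monotone path through both must visit P₁ then P₂; paths through both = C(5, 1)·C(8, 7)·C(5, 2) = 400. Avoid both = 43758 − 3575 − 12870 + 400 = 27713.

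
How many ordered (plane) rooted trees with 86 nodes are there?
C_85 = 1063353702922273835973036658043476458723103404520

These ordered rooted trees are counted by the Catalan number C_n = (1/(n + 1)) · C(2n, n). For n = 85: C_85 = (1/86) · C(170, 85) = 91448418451315549893681152591738975450186892788720/86 = 1063353702922273835973036658043476458723103404520.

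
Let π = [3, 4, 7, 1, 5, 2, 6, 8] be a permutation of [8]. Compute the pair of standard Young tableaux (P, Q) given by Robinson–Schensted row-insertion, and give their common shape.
P = [1, 2, 5, 6, 8] / [3, 4] / [7];  Q = [1, 2, 3, 7, 8] / [4, 5] / [6];  common shape = (5, 2, 1)

Row-insert the values π_1, π_2, … into P one at a time, bumping the leftmost entry strictly greater than the inserted value down to the next row. The recording tableau Q records, in position (i, j), the step at which that cell was added to P.
  Insert 3 (step 1): P = [3];  Q = [1]
  Insert 4 (step 2): P = [3, 4];  Q = [1, 2]
  Insert 7 (step 3): P = [3, 4, 7];  Q = [1, 2, 3]
  Insert 1 (step 4): P = [1, 4, 7] / [3];  Q = [1, 2, 3] / [4]
  Insert 5 (step 5): P = [1, 4, 5] / [3, 7];  Q = [1, 2, 3] / [4, 5]
  Insert 2 (step 6): P = [1, 2, 5] / [3, 4] / [7];  Q = [1, 2, 3] / [4, 5] / [6]
  Insert 6 (step 7): P = [1, 2, 5, 6] / [3, 4] / [7];  Q = [1, 2, 3, 7] / [4, 5] / [6]
  Insert 8 (step 8): P = [1, 2, 5, 6, 8] / [3, 4] / [7];  Q = [1, 2, 3, 7, 8] / [4, 5] / [6]
Final shape: (5, 2, 1).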